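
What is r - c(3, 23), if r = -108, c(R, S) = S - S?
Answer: -108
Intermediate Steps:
c(R, S) = 0
r - c(3, 23) = -108 - 1*0 = -108 + 0 = -108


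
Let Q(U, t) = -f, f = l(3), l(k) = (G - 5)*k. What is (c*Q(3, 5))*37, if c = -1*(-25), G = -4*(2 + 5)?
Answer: 91575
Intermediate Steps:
G = -28 (G = -4*7 = -28)
l(k) = -33*k (l(k) = (-28 - 5)*k = -33*k)
f = -99 (f = -33*3 = -99)
c = 25
Q(U, t) = 99 (Q(U, t) = -1*(-99) = 99)
(c*Q(3, 5))*37 = (25*99)*37 = 2475*37 = 91575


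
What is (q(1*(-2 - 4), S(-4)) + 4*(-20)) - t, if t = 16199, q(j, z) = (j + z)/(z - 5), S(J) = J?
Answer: -146501/9 ≈ -16278.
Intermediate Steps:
q(j, z) = (j + z)/(-5 + z)
(q(1*(-2 - 4), S(-4)) + 4*(-20)) - t = ((1*(-2 - 4) - 4)/(-5 - 4) + 4*(-20)) - 1*16199 = ((1*(-6) - 4)/(-9) - 80) - 16199 = (-(-6 - 4)/9 - 80) - 16199 = (-1/9*(-10) - 80) - 16199 = (10/9 - 80) - 16199 = -710/9 - 16199 = -146501/9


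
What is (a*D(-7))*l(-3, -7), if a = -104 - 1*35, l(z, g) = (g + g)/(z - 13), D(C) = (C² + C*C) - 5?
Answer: -90489/8 ≈ -11311.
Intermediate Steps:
D(C) = -5 + 2*C² (D(C) = (C² + C²) - 5 = 2*C² - 5 = -5 + 2*C²)
l(z, g) = 2*g/(-13 + z) (l(z, g) = (2*g)/(-13 + z) = 2*g/(-13 + z))
a = -139 (a = -104 - 35 = -139)
(a*D(-7))*l(-3, -7) = (-139*(-5 + 2*(-7)²))*(2*(-7)/(-13 - 3)) = (-139*(-5 + 2*49))*(2*(-7)/(-16)) = (-139*(-5 + 98))*(2*(-7)*(-1/16)) = -139*93*(7/8) = -12927*7/8 = -90489/8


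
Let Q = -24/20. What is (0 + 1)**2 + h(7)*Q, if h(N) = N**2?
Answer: -289/5 ≈ -57.800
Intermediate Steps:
Q = -6/5 (Q = -24*1/20 = -6/5 ≈ -1.2000)
(0 + 1)**2 + h(7)*Q = (0 + 1)**2 + 7**2*(-6/5) = 1**2 + 49*(-6/5) = 1 - 294/5 = -289/5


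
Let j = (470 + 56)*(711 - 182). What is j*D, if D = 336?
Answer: 93493344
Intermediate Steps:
j = 278254 (j = 526*529 = 278254)
j*D = 278254*336 = 93493344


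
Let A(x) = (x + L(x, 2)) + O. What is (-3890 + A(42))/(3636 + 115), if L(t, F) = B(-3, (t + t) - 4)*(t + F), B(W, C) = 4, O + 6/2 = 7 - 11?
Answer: -3679/3751 ≈ -0.98081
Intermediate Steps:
O = -7 (O = -3 + (7 - 11) = -3 - 4 = -7)
L(t, F) = 4*F + 4*t (L(t, F) = 4*(t + F) = 4*(F + t) = 4*F + 4*t)
A(x) = 1 + 5*x (A(x) = (x + (4*2 + 4*x)) - 7 = (x + (8 + 4*x)) - 7 = (8 + 5*x) - 7 = 1 + 5*x)
(-3890 + A(42))/(3636 + 115) = (-3890 + (1 + 5*42))/(3636 + 115) = (-3890 + (1 + 210))/3751 = (-3890 + 211)*(1/3751) = -3679*1/3751 = -3679/3751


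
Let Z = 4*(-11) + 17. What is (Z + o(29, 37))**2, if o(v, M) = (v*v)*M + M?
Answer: 968890129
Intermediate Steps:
o(v, M) = M + M*v**2 (o(v, M) = v**2*M + M = M*v**2 + M = M + M*v**2)
Z = -27 (Z = -44 + 17 = -27)
(Z + o(29, 37))**2 = (-27 + 37*(1 + 29**2))**2 = (-27 + 37*(1 + 841))**2 = (-27 + 37*842)**2 = (-27 + 31154)**2 = 31127**2 = 968890129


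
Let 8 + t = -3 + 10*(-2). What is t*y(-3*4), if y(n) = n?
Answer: 372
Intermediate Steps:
t = -31 (t = -8 + (-3 + 10*(-2)) = -8 + (-3 - 20) = -8 - 23 = -31)
t*y(-3*4) = -(-93)*4 = -31*(-12) = 372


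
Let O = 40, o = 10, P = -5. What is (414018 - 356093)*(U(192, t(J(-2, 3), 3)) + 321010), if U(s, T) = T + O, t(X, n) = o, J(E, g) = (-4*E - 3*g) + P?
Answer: 18597400500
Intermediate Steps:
J(E, g) = -5 - 4*E - 3*g (J(E, g) = (-4*E - 3*g) - 5 = -5 - 4*E - 3*g)
t(X, n) = 10
U(s, T) = 40 + T (U(s, T) = T + 40 = 40 + T)
(414018 - 356093)*(U(192, t(J(-2, 3), 3)) + 321010) = (414018 - 356093)*((40 + 10) + 321010) = 57925*(50 + 321010) = 57925*321060 = 18597400500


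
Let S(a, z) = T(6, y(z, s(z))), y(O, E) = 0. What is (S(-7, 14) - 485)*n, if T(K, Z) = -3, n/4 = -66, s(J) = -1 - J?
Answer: 128832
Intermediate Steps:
n = -264 (n = 4*(-66) = -264)
S(a, z) = -3
(S(-7, 14) - 485)*n = (-3 - 485)*(-264) = -488*(-264) = 128832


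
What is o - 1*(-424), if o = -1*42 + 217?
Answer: 599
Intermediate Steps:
o = 175 (o = -42 + 217 = 175)
o - 1*(-424) = 175 - 1*(-424) = 175 + 424 = 599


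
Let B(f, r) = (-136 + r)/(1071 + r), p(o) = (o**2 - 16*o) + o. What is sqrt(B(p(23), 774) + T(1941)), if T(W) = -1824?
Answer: I*sqrt(689751610)/615 ≈ 42.704*I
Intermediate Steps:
p(o) = o**2 - 15*o
B(f, r) = (-136 + r)/(1071 + r)
sqrt(B(p(23), 774) + T(1941)) = sqrt((-136 + 774)/(1071 + 774) - 1824) = sqrt(638/1845 - 1824) = sqrt(-3364642/1845) = I*sqrt(689751610)/615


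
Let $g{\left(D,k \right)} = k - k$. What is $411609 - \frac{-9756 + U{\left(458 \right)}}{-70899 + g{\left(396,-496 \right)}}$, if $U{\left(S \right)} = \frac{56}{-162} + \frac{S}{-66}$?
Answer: $\frac{26001747144394}{63171009} \approx 4.1161 \cdot 10^{5}$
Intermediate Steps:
$g{\left(D,k \right)} = 0$
$U{\left(S \right)} = - \frac{28}{81} - \frac{S}{66}$ ($U{\left(S \right)} = 56 \left(- \frac{1}{162}\right) + S \left(- \frac{1}{66}\right) = - \frac{28}{81} - \frac{S}{66}$)
$411609 - \frac{-9756 + U{\left(458 \right)}}{-70899 + g{\left(396,-496 \right)}} = 411609 - \frac{-9756 - \frac{6491}{891}}{-70899 + 0} = 411609 - \frac{-9756 - \frac{6491}{891}}{-70899} = 411609 - \left(-9756 - \frac{6491}{891}\right) \left(- \frac{1}{70899}\right) = 411609 - \left(- \frac{8699087}{891}\right) \left(- \frac{1}{70899}\right) = 411609 - \frac{8699087}{63171009} = \frac{26001747144394}{63171009}$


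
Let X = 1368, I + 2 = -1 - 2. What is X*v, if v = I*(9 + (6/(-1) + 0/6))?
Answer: -20520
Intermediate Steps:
I = -5 (I = -2 + (-1 - 2) = -2 - 3 = -5)
v = -15 (v = -5*(9 + (6/(-1) + 0/6)) = -5*(9 + (6*(-1) + 0*(1/6))) = -5*(9 + (-6 + 0)) = -5*(9 - 6) = -5*3 = -15)
X*v = 1368*(-15) = -20520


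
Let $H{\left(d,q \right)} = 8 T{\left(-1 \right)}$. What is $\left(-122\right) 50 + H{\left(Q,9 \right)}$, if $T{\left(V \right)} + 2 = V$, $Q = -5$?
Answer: $-6124$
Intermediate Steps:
$T{\left(V \right)} = -2 + V$
$H{\left(d,q \right)} = -24$ ($H{\left(d,q \right)} = 8 \left(-2 - 1\right) = 8 \left(-3\right) = -24$)
$\left(-122\right) 50 + H{\left(Q,9 \right)} = \left(-122\right) 50 - 24 = -6100 - 24 = -6124$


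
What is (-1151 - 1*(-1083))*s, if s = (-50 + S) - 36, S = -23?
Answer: 7412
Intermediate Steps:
s = -109 (s = (-50 - 23) - 36 = -73 - 36 = -109)
(-1151 - 1*(-1083))*s = (-1151 - 1*(-1083))*(-109) = (-1151 + 1083)*(-109) = -68*(-109) = 7412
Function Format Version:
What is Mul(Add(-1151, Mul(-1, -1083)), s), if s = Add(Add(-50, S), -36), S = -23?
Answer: 7412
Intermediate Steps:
s = -109 (s = Add(Add(-50, -23), -36) = Add(-73, -36) = -109)
Mul(Add(-1151, Mul(-1, -1083)), s) = Mul(Add(-1151, Mul(-1, -1083)), -109) = Mul(Add(-1151, 1083), -109) = Mul(-68, -109) = 7412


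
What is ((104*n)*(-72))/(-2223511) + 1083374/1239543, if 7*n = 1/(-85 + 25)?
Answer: 84310516739158/96464812341555 ≈ 0.87400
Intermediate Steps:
n = -1/420 (n = 1/(7*(-85 + 25)) = (1/7)/(-60) = (1/7)*(-1/60) = -1/420 ≈ -0.0023810)
((104*n)*(-72))/(-2223511) + 1083374/1239543 = ((104*(-1/420))*(-72))/(-2223511) + 1083374/1239543 = -26/105*(-72)*(-1/2223511) + 1083374*(1/1239543) = (624/35)*(-1/2223511) + 1083374/1239543 = -624/77822885 + 1083374/1239543 = 84310516739158/96464812341555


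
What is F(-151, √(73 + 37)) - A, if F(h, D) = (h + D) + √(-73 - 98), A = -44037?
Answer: 43886 + √110 + 3*I*√19 ≈ 43897.0 + 13.077*I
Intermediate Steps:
F(h, D) = D + h + 3*I*√19 (F(h, D) = (D + h) + √(-171) = (D + h) + 3*I*√19 = D + h + 3*I*√19)
F(-151, √(73 + 37)) - A = (√(73 + 37) - 151 + 3*I*√19) - 1*(-44037) = (√110 - 151 + 3*I*√19) + 44037 = (-151 + √110 + 3*I*√19) + 44037 = 43886 + √110 + 3*I*√19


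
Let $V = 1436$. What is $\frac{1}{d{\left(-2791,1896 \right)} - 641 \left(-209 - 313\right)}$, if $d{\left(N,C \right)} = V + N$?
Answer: $\frac{1}{333247} \approx 3.0008 \cdot 10^{-6}$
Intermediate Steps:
$d{\left(N,C \right)} = 1436 + N$
$\frac{1}{d{\left(-2791,1896 \right)} - 641 \left(-209 - 313\right)} = \frac{1}{\left(1436 - 2791\right) - 641 \left(-209 - 313\right)} = \frac{1}{-1355 - -334602} = \frac{1}{-1355 + 334602} = \frac{1}{333247}$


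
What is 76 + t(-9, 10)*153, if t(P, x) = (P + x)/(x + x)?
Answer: 1673/20 ≈ 83.650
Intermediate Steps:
t(P, x) = (P + x)/(2*x) (t(P, x) = (P + x)/((2*x)) = (P + x)*(1/(2*x)) = (P + x)/(2*x))
76 + t(-9, 10)*153 = 76 + ((½)*(-9 + 10)/10)*153 = 76 + ((½)*(⅒)*1)*153 = 76 + (1/20)*153 = 76 + 153/20 = 1673/20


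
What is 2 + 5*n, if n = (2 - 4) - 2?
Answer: -18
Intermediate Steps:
n = -4 (n = -2 - 2 = -4)
2 + 5*n = 2 + 5*(-4) = 2 - 20 = -18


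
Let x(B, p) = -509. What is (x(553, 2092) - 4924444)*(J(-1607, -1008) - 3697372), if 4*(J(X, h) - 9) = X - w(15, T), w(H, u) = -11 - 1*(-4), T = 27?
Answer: 18211308980139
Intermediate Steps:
w(H, u) = -7 (w(H, u) = -11 + 4 = -7)
J(X, h) = 43/4 + X/4 (J(X, h) = 9 + (X - 1*(-7))/4 = 9 + (X + 7)/4 = 9 + (7 + X)/4 = 9 + (7/4 + X/4) = 43/4 + X/4)
(x(553, 2092) - 4924444)*(J(-1607, -1008) - 3697372) = (-509 - 4924444)*((43/4 + (¼)*(-1607)) - 3697372) = -4924953*((43/4 - 1607/4) - 3697372) = -4924953*(-391 - 3697372) = -4924953*(-3697763) = 18211308980139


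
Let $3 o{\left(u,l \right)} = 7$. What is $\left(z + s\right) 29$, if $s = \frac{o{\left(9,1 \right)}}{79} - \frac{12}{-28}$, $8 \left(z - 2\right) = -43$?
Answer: $- \frac{1122677}{13272} \approx -84.59$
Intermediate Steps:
$z = - \frac{27}{8}$ ($z = 2 + \frac{1}{8} \left(-43\right) = 2 - \frac{43}{8} = - \frac{27}{8} \approx -3.375$)
$o{\left(u,l \right)} = \frac{7}{3}$ ($o{\left(u,l \right)} = \frac{1}{3} \cdot 7 = \frac{7}{3}$)
$s = \frac{760}{1659}$ ($s = \frac{7}{3 \cdot 79} - \frac{12}{-28} = \frac{7}{3} \cdot \frac{1}{79} - - \frac{3}{7} = \frac{7}{237} + \frac{3}{7} = \frac{760}{1659} \approx 0.45811$)
$\left(z + s\right) 29 = \left(- \frac{27}{8} + \frac{760}{1659}\right) 29 = \left(- \frac{38713}{13272}\right) 29 = - \frac{1122677}{13272}$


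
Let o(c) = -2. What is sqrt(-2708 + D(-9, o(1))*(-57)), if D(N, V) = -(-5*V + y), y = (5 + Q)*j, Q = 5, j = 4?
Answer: sqrt(142) ≈ 11.916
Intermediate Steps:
y = 40 (y = (5 + 5)*4 = 10*4 = 40)
D(N, V) = -40 + 5*V (D(N, V) = -(-5*V + 40) = -(40 - 5*V) = -40 + 5*V)
sqrt(-2708 + D(-9, o(1))*(-57)) = sqrt(-2708 + (-40 + 5*(-2))*(-57)) = sqrt(-2708 + (-40 - 10)*(-57)) = sqrt(-2708 - 50*(-57)) = sqrt(-2708 + 2850) = sqrt(142)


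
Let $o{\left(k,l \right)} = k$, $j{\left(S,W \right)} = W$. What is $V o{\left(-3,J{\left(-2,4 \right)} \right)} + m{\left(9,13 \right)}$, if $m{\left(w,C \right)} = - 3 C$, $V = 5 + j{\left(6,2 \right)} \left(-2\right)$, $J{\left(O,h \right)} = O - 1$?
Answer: $-42$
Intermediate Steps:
$J{\left(O,h \right)} = -1 + O$
$V = 1$ ($V = 5 + 2 \left(-2\right) = 5 - 4 = 1$)
$V o{\left(-3,J{\left(-2,4 \right)} \right)} + m{\left(9,13 \right)} = 1 \left(-3\right) - 39 = -3 - 39 = -42$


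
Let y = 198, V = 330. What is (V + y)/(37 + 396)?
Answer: 528/433 ≈ 1.2194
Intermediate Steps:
(V + y)/(37 + 396) = (330 + 198)/(37 + 396) = 528/433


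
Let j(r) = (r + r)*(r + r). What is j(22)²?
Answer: 3748096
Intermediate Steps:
j(r) = 4*r² (j(r) = (2*r)*(2*r) = 4*r²)
j(22)² = (4*22²)² = (4*484)² = 1936² = 3748096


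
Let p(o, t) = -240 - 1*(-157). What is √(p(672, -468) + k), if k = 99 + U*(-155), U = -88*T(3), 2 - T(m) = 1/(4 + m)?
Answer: 2*√310506/7 ≈ 159.21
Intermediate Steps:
T(m) = 2 - 1/(4 + m)
p(o, t) = -83 (p(o, t) = -240 + 157 = -83)
U = -1144/7 (U = -88*(7 + 2*3)/(4 + 3) = -88*(7 + 6)/7 = -88*13/7 = -1144/7 ≈ -163.43)
k = 178013/7 (k = 99 - 1144/7*(-155) = 99 + 177320/7 = 178013/7 ≈ 25430.)
√(p(672, -468) + k) = √(-83 + 178013/7) = √(177432/7) = 2*√310506/7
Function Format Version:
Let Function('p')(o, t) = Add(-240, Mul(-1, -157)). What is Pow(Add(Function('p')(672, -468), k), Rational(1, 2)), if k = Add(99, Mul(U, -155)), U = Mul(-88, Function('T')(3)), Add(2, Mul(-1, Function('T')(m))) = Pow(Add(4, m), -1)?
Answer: Mul(Rational(2, 7), Pow(310506, Rational(1, 2))) ≈ 159.21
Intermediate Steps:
Function('T')(m) = Add(2, Mul(-1, Pow(Add(4, m), -1)))
Function('p')(o, t) = -83 (Function('p')(o, t) = Add(-240, 157) = -83)
U = Rational(-1144, 7) (U = Mul(-88, Mul(Pow(Add(4, 3), -1), Add(7, Mul(2, 3)))) = Mul(-88, Mul(Pow(7, -1), Add(7, 6))) = Mul(-88, Mul(Rational(1, 7), 13)) = Mul(-88, Rational(13, 7)) = Rational(-1144, 7) ≈ -163.43)
k = Rational(178013, 7) (k = Add(99, Mul(Rational(-1144, 7), -155)) = Add(99, Rational(177320, 7)) = Rational(178013, 7) ≈ 25430.)
Pow(Add(Function('p')(672, -468), k), Rational(1, 2)) = Pow(Add(-83, Rational(178013, 7)), Rational(1, 2)) = Pow(Rational(177432, 7), Rational(1, 2)) = Mul(Rational(2, 7), Pow(310506, Rational(1, 2)))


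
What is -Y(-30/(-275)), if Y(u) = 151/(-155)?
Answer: 151/155 ≈ 0.97419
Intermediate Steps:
Y(u) = -151/155 (Y(u) = 151*(-1/155) = -151/155)
-Y(-30/(-275)) = -1*(-151/155) = 151/155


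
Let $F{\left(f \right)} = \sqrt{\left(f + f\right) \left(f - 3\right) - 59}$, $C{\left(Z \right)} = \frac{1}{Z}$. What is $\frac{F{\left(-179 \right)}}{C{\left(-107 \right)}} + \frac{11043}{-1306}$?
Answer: $- \frac{11043}{1306} - 321 \sqrt{7233} \approx -27309.0$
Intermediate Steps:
$F{\left(f \right)} = \sqrt{-59 + 2 f \left(-3 + f\right)}$ ($F{\left(f \right)} = \sqrt{2 f \left(-3 + f\right) - 59} = \sqrt{-59 + 2 f \left(-3 + f\right)}$)
$\frac{F{\left(-179 \right)}}{C{\left(-107 \right)}} + \frac{11043}{-1306} = \frac{\sqrt{-59 - -1074 + 2 \left(-179\right)^{2}}}{\frac{1}{-107}} + \frac{11043}{-1306} = \frac{\sqrt{-59 + 1074 + 2 \cdot 32041}}{- \frac{1}{107}} + 11043 \left(- \frac{1}{1306}\right) = \sqrt{-59 + 1074 + 64082} \left(-107\right) - \frac{11043}{1306} = \sqrt{65097} \left(-107\right) - \frac{11043}{1306} = 3 \sqrt{7233} \left(-107\right) - \frac{11043}{1306} = - 321 \sqrt{7233} - \frac{11043}{1306} = - \frac{11043}{1306} - 321 \sqrt{7233}$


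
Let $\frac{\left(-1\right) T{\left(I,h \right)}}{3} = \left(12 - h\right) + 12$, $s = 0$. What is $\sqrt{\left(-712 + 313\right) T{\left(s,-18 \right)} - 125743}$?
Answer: $i \sqrt{75469} \approx 274.72 i$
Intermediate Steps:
$T{\left(I,h \right)} = -72 + 3 h$ ($T{\left(I,h \right)} = - 3 \left(\left(12 - h\right) + 12\right) = - 3 \left(24 - h\right) = -72 + 3 h$)
$\sqrt{\left(-712 + 313\right) T{\left(s,-18 \right)} - 125743} = \sqrt{\left(-712 + 313\right) \left(-72 + 3 \left(-18\right)\right) - 125743} = \sqrt{- 399 \left(-72 - 54\right) - 125743} = \sqrt{\left(-399\right) \left(-126\right) - 125743} = \sqrt{50274 - 125743} = \sqrt{-75469} = i \sqrt{75469}$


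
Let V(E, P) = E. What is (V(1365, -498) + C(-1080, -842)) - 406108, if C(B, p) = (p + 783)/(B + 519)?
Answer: -227060764/561 ≈ -4.0474e+5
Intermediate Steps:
C(B, p) = (783 + p)/(519 + B)
(V(1365, -498) + C(-1080, -842)) - 406108 = (1365 + (783 - 842)/(519 - 1080)) - 406108 = (1365 - 59/(-561)) - 406108 = (1365 - 1/561*(-59)) - 406108 = (1365 + 59/561) - 406108 = 765824/561 - 406108 = -227060764/561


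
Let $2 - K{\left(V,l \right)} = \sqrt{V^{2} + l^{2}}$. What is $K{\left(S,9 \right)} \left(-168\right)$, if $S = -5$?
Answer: $-336 + 168 \sqrt{106} \approx 1393.7$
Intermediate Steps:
$K{\left(V,l \right)} = 2 - \sqrt{V^{2} + l^{2}}$
$K{\left(S,9 \right)} \left(-168\right) = \left(2 - \sqrt{\left(-5\right)^{2} + 9^{2}}\right) \left(-168\right) = \left(2 - \sqrt{25 + 81}\right) \left(-168\right) = \left(2 - \sqrt{106}\right) \left(-168\right) = -336 + 168 \sqrt{106}$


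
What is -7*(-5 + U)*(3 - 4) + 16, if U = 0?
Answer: -19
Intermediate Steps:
-7*(-5 + U)*(3 - 4) + 16 = -7*(-5 + 0)*(3 - 4) + 16 = -(-35)*(-1) + 16 = -7*5 + 16 = -35 + 16 = -19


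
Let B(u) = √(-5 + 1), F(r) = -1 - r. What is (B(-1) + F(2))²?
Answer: 5 - 12*I ≈ 5.0 - 12.0*I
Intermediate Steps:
B(u) = 2*I (B(u) = √(-4) = 2*I)
(B(-1) + F(2))² = (2*I + (-1 - 1*2))² = (2*I + (-1 - 2))² = (2*I - 3)² = (-3 + 2*I)²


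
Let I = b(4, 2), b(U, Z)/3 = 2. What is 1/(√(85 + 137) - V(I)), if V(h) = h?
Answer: 1/31 + √222/186 ≈ 0.11236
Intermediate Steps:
b(U, Z) = 6 (b(U, Z) = 3*2 = 6)
I = 6
1/(√(85 + 137) - V(I)) = 1/(√(85 + 137) - 1*6) = 1/(√222 - 6) = 1/(-6 + √222)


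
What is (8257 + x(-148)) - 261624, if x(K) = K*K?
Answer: -231463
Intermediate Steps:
x(K) = K²
(8257 + x(-148)) - 261624 = (8257 + (-148)²) - 261624 = (8257 + 21904) - 261624 = 30161 - 261624 = -231463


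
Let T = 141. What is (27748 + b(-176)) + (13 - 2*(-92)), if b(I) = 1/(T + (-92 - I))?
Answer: 6287626/225 ≈ 27945.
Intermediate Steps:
b(I) = 1/(49 - I) (b(I) = 1/(141 + (-92 - I)) = 1/(49 - I))
(27748 + b(-176)) + (13 - 2*(-92)) = (27748 - 1/(-49 - 176)) + (13 - 2*(-92)) = (27748 - 1/(-225)) + (13 + 184) = (27748 - 1*(-1/225)) + 197 = (27748 + 1/225) + 197 = 6243301/225 + 197 = 6287626/225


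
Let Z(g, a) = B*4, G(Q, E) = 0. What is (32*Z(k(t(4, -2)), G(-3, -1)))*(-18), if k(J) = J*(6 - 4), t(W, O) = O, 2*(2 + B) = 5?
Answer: -1152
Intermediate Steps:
B = ½ (B = -2 + (½)*5 = -2 + 5/2 = ½ ≈ 0.50000)
k(J) = 2*J (k(J) = J*2 = 2*J)
Z(g, a) = 2 (Z(g, a) = (½)*4 = 2)
(32*Z(k(t(4, -2)), G(-3, -1)))*(-18) = (32*2)*(-18) = 64*(-18) = -1152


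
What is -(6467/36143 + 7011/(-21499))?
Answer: 114364540/777038357 ≈ 0.14718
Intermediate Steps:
-(6467/36143 + 7011/(-21499)) = -(6467*(1/36143) + 7011*(-1/21499)) = -(6467/36143 - 7011/21499) = -1*(-114364540/777038357) = 114364540/777038357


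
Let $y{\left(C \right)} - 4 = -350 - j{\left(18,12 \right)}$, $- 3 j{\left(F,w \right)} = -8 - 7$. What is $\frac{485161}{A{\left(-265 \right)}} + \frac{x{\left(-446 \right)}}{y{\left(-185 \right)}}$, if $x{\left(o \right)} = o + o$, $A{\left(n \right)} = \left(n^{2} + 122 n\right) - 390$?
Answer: $\frac{15672767}{1012635} \approx 15.477$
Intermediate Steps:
$A{\left(n \right)} = -390 + n^{2} + 122 n$
$x{\left(o \right)} = 2 o$
$j{\left(F,w \right)} = 5$ ($j{\left(F,w \right)} = - \frac{-8 - 7}{3} = \left(- \frac{1}{3}\right) \left(-15\right) = 5$)
$y{\left(C \right)} = -351$ ($y{\left(C \right)} = 4 - 355 = -351$)
$\frac{485161}{A{\left(-265 \right)}} + \frac{x{\left(-446 \right)}}{y{\left(-185 \right)}} = \frac{485161}{-390 + \left(-265\right)^{2} + 122 \left(-265\right)} + \frac{2 \left(-446\right)}{-351} = \frac{485161}{-390 + 70225 - 32330} - - \frac{892}{351} = \frac{485161}{37505} + \frac{892}{351} = \frac{15672767}{1012635}$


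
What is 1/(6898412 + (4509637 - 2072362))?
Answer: 1/9335687 ≈ 1.0712e-7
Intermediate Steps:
1/(6898412 + (4509637 - 2072362)) = 1/(6898412 + 2437275) = 1/9335687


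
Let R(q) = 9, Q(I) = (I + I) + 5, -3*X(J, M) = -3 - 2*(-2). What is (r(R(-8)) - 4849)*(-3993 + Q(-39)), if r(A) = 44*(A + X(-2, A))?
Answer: 54496598/3 ≈ 1.8166e+7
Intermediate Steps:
X(J, M) = -⅓ (X(J, M) = -(-3 - 2*(-2))/3 = -(-3 + 4)/3 = -⅓*1 = -⅓)
Q(I) = 5 + 2*I (Q(I) = 2*I + 5 = 5 + 2*I)
r(A) = -44/3 + 44*A (r(A) = 44*(A - ⅓) = 44*(-⅓ + A) = -44/3 + 44*A)
(r(R(-8)) - 4849)*(-3993 + Q(-39)) = ((-44/3 + 44*9) - 4849)*(-3993 + (5 + 2*(-39))) = ((-44/3 + 396) - 4849)*(-3993 + (5 - 78)) = (1144/3 - 4849)*(-3993 - 73) = -13403/3*(-4066) = 54496598/3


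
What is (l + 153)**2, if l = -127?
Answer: 676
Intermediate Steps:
(l + 153)**2 = (-127 + 153)**2 = 26**2 = 676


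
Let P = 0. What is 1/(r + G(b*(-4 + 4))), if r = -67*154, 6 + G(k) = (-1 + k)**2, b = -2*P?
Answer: -1/10323 ≈ -9.6871e-5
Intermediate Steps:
b = 0 (b = -2*0 = 0)
G(k) = -6 + (-1 + k)**2
r = -10318
1/(r + G(b*(-4 + 4))) = 1/(-10318 + (-6 + (-1 + 0*(-4 + 4))**2)) = 1/(-10318 + (-6 + (-1 + 0*0)**2)) = 1/(-10318 + (-6 + (-1 + 0)**2)) = 1/(-10318 + (-6 + (-1)**2)) = 1/(-10318 + (-6 + 1)) = 1/(-10318 - 5) = 1/(-10323) = -1/10323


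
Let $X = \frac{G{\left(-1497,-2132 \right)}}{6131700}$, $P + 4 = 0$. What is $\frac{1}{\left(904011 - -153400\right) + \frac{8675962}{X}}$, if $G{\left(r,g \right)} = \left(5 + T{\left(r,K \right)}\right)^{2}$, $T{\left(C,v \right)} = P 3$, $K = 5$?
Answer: $\frac{49}{53198448008539} \approx 9.2108 \cdot 10^{-13}$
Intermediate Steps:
$P = -4$ ($P = -4 + 0 = -4$)
$T{\left(C,v \right)} = -12$ ($T{\left(C,v \right)} = \left(-4\right) 3 = -12$)
$G{\left(r,g \right)} = 49$ ($G{\left(r,g \right)} = \left(5 - 12\right)^{2} = \left(-7\right)^{2} = 49$)
$X = \frac{49}{6131700} \approx 7.9913 \cdot 10^{-6}$
$\frac{1}{\left(904011 - -153400\right) + \frac{8675962}{X}} = \frac{1}{\left(904011 - -153400\right) + \frac{8675962}{\frac{49}{6131700}}} = \frac{1}{\left(904011 + 153400\right) + 8675962 \cdot \frac{6131700}{49}} = \frac{1}{1057411 + \frac{53198396195400}{49}} = \frac{1}{\frac{53198448008539}{49}} = \frac{49}{53198448008539}$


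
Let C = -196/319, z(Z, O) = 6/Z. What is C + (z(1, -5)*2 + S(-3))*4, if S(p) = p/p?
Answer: 16392/319 ≈ 51.386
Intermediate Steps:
S(p) = 1
C = -196/319 (C = -196*1/319 = -196/319 ≈ -0.61442)
C + (z(1, -5)*2 + S(-3))*4 = -196/319 + ((6/1)*2 + 1)*4 = -196/319 + ((6*1)*2 + 1)*4 = -196/319 + (6*2 + 1)*4 = -196/319 + (12 + 1)*4 = -196/319 + 13*4 = -196/319 + 52 = 16392/319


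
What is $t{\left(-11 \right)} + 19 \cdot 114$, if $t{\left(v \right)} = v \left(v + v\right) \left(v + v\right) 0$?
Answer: $2166$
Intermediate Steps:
$t{\left(v \right)} = 0$ ($t{\left(v \right)} = v 2 v 2 v 0 = v 4 v^{2} \cdot 0 = 4 v^{3} \cdot 0 = 0$)
$t{\left(-11 \right)} + 19 \cdot 114 = 0 + 19 \cdot 114 = 0 + 2166 = 2166$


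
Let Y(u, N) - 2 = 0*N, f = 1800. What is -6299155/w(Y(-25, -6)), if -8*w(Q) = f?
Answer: 1259831/45 ≈ 27996.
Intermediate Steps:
Y(u, N) = 2 (Y(u, N) = 2 + 0*N = 2 + 0 = 2)
w(Q) = -225 (w(Q) = -⅛*1800 = -225)
-6299155/w(Y(-25, -6)) = -6299155/(-225) = -6299155*(-1/225) = 1259831/45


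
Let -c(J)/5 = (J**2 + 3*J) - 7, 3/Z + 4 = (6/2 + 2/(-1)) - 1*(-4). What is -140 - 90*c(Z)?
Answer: 4810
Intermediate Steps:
Z = 3 (Z = 3/(-4 + ((6/2 + 2/(-1)) - 1*(-4))) = 3/(-4 + ((6*(1/2) + 2*(-1)) + 4)) = 3/(-4 + ((3 - 2) + 4)) = 3/(-4 + (1 + 4)) = 3/(-4 + 5) = 3/1 = 3*1 = 3)
c(J) = 35 - 15*J - 5*J**2 (c(J) = -5*((J**2 + 3*J) - 7) = -5*(-7 + J**2 + 3*J) = 35 - 15*J - 5*J**2)
-140 - 90*c(Z) = -140 - 90*(35 - 15*3 - 5*3**2) = -140 - 90*(35 - 45 - 5*9) = -140 - 90*(35 - 45 - 45) = -140 - 90*(-55) = -140 + 4950 = 4810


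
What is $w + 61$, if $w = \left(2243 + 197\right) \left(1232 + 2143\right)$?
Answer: $8235061$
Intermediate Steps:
$w = 8235000$ ($w = 2440 \cdot 3375 = 8235000$)
$w + 61 = 8235000 + 61 = 8235061$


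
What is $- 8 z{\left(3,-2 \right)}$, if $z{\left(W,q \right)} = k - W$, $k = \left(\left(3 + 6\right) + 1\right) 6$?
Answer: $-456$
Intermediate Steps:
$k = 60$ ($k = \left(9 + 1\right) 6 = 10 \cdot 6 = 60$)
$z{\left(W,q \right)} = 60 - W$
$- 8 z{\left(3,-2 \right)} = - 8 \left(60 - 3\right) = \left(-8\right) 57 = -456$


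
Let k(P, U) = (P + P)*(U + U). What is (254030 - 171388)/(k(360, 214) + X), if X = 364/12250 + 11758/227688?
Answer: 8232258867000/30696904264069 ≈ 0.26818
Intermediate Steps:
k(P, U) = 4*P*U (k(P, U) = (2*P)*(2*U) = 4*P*U)
X = 8104069/99613500 (X = 364*(1/12250) + 11758*(1/227688) = 26/875 + 5879/113844 = 8104069/99613500 ≈ 0.081355)
(254030 - 171388)/(k(360, 214) + X) = (254030 - 171388)/(4*360*214 + 8104069/99613500) = 82642/(308160 + 8104069/99613500) = 82642/(30696904264069/99613500) = 82642*(99613500/30696904264069) = 8232258867000/30696904264069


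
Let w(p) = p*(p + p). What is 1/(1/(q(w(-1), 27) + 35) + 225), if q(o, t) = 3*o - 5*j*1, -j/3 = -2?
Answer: 11/2476 ≈ 0.0044426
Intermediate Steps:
j = 6 (j = -3*(-2) = 6)
w(p) = 2*p**2 (w(p) = p*(2*p) = 2*p**2)
q(o, t) = -30 + 3*o (q(o, t) = 3*o - 5*6*1 = 3*o - 30*1 = 3*o - 30 = -30 + 3*o)
1/(1/(q(w(-1), 27) + 35) + 225) = 1/(1/((-30 + 3*(2*(-1)**2)) + 35) + 225) = 1/(1/((-30 + 3*(2*1)) + 35) + 225) = 1/(1/((-30 + 3*2) + 35) + 225) = 1/(1/((-30 + 6) + 35) + 225) = 1/(1/(-24 + 35) + 225) = 1/(1/11 + 225) = 1/(2476/11) = 11/2476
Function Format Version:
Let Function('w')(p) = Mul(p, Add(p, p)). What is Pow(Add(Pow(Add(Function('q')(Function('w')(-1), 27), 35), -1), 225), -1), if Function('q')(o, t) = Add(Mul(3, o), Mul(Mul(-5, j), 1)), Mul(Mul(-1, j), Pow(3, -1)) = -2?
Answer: Rational(11, 2476) ≈ 0.0044426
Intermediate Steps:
j = 6 (j = Mul(-3, -2) = 6)
Function('w')(p) = Mul(2, Pow(p, 2)) (Function('w')(p) = Mul(p, Mul(2, p)) = Mul(2, Pow(p, 2)))
Function('q')(o, t) = Add(-30, Mul(3, o)) (Function('q')(o, t) = Add(Mul(3, o), Mul(Mul(-5, 6), 1)) = Add(Mul(3, o), Mul(-30, 1)) = Add(Mul(3, o), -30) = Add(-30, Mul(3, o)))
Pow(Add(Pow(Add(Function('q')(Function('w')(-1), 27), 35), -1), 225), -1) = Pow(Add(Pow(Add(Add(-30, Mul(3, Mul(2, Pow(-1, 2)))), 35), -1), 225), -1) = Pow(Add(Pow(Add(Add(-30, Mul(3, Mul(2, 1))), 35), -1), 225), -1) = Pow(Add(Pow(Add(Add(-30, Mul(3, 2)), 35), -1), 225), -1) = Pow(Add(Pow(Add(Add(-30, 6), 35), -1), 225), -1) = Pow(Add(Pow(Add(-24, 35), -1), 225), -1) = Pow(Add(Pow(11, -1), 225), -1) = Pow(Add(Rational(1, 11), 225), -1) = Pow(Rational(2476, 11), -1) = Rational(11, 2476)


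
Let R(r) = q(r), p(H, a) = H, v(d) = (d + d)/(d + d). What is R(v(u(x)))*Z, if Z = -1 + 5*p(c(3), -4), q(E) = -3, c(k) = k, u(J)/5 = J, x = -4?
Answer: -42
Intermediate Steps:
u(J) = 5*J
v(d) = 1 (v(d) = (2*d)/((2*d)) = (2*d)*(1/(2*d)) = 1)
R(r) = -3
Z = 14 (Z = -1 + 5*3 = -1 + 15 = 14)
R(v(u(x)))*Z = -3*14 = -42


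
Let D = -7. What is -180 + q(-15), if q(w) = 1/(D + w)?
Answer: -3961/22 ≈ -180.05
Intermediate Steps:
q(w) = 1/(-7 + w)
-180 + q(-15) = -180 + 1/(-7 - 15) = -180 + 1/(-22) = -180 - 1/22 = -3961/22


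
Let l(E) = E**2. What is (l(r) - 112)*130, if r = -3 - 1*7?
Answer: -1560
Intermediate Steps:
r = -10 (r = -3 - 7 = -10)
(l(r) - 112)*130 = ((-10)**2 - 112)*130 = (100 - 112)*130 = -12*130 = -1560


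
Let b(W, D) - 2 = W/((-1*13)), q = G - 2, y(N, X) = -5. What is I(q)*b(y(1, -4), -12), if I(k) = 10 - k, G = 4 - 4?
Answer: 372/13 ≈ 28.615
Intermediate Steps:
G = 0
q = -2 (q = 0 - 2 = -2)
b(W, D) = 2 - W/13 (b(W, D) = 2 + W/((-1*13)) = 2 + W/(-13) = 2 + W*(-1/13) = 2 - W/13)
I(q)*b(y(1, -4), -12) = (10 - 1*(-2))*(2 - 1/13*(-5)) = (10 + 2)*(2 + 5/13) = 12*(31/13) = 372/13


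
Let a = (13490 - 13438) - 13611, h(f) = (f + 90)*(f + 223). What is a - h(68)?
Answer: -59537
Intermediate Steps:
h(f) = (90 + f)*(223 + f)
a = -13559 (a = 52 - 13611 = -13559)
a - h(68) = -13559 - (20070 + 68² + 313*68) = -13559 - (20070 + 4624 + 21284) = -13559 - 1*45978 = -13559 - 45978 = -59537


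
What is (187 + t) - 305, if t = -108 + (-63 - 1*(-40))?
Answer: -249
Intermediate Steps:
t = -131 (t = -108 + (-63 + 40) = -108 - 23 = -131)
(187 + t) - 305 = (187 - 131) - 305 = 56 - 305 = -249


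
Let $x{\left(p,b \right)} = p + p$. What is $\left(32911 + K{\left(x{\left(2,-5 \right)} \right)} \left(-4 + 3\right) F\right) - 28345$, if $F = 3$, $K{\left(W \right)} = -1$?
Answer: $4569$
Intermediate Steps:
$x{\left(p,b \right)} = 2 p$
$\left(32911 + K{\left(x{\left(2,-5 \right)} \right)} \left(-4 + 3\right) F\right) - 28345 = \left(32911 - \left(-4 + 3\right) 3\right) - 28345 = \left(32911 - \left(-1\right) 3\right) - 28345 = \left(32911 - -3\right) - 28345 = \left(32911 + 3\right) - 28345 = 32914 - 28345 = 4569$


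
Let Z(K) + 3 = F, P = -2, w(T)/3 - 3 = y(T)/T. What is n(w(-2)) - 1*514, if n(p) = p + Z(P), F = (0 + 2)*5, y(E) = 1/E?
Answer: -1989/4 ≈ -497.25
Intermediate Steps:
w(T) = 9 + 3/T² (w(T) = 9 + 3*(1/(T*T)) = 9 + 3/T²)
F = 10 (F = 2*5 = 10)
Z(K) = 7 (Z(K) = -3 + 10 = 7)
n(p) = 7 + p (n(p) = p + 7 = 7 + p)
n(w(-2)) - 1*514 = (7 + (9 + 3/(-2)²)) - 1*514 = (7 + (9 + 3*(¼))) - 514 = (7 + (9 + ¾)) - 514 = (7 + 39/4) - 514 = 67/4 - 514 = -1989/4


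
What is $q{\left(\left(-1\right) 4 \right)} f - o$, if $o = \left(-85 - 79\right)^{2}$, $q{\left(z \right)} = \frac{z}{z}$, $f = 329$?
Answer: $-26567$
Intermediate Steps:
$q{\left(z \right)} = 1$
$o = 26896$ ($o = \left(-164\right)^{2} = 26896$)
$q{\left(\left(-1\right) 4 \right)} f - o = 1 \cdot 329 - 26896 = 329 - 26896 = -26567$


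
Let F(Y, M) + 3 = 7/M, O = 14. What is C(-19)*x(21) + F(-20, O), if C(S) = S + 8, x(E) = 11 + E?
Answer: -709/2 ≈ -354.50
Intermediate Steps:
F(Y, M) = -3 + 7/M
C(S) = 8 + S
C(-19)*x(21) + F(-20, O) = (8 - 19)*(11 + 21) + (-3 + 7/14) = -11*32 + (-3 + 7*(1/14)) = -352 + (-3 + ½) = -352 - 5/2 = -709/2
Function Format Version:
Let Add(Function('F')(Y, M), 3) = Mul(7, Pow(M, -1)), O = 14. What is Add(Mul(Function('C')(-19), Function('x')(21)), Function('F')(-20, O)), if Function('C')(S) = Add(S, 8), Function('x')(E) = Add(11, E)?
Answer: Rational(-709, 2) ≈ -354.50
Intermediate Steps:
Function('F')(Y, M) = Add(-3, Mul(7, Pow(M, -1)))
Function('C')(S) = Add(8, S)
Add(Mul(Function('C')(-19), Function('x')(21)), Function('F')(-20, O)) = Add(Mul(Add(8, -19), Add(11, 21)), Add(-3, Mul(7, Pow(14, -1)))) = Add(Mul(-11, 32), Add(-3, Mul(7, Rational(1, 14)))) = Add(-352, Add(-3, Rational(1, 2))) = Add(-352, Rational(-5, 2)) = Rational(-709, 2)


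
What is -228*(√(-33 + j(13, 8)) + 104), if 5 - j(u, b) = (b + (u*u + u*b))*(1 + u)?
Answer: -23712 - 228*I*√3962 ≈ -23712.0 - 14351.0*I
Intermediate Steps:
j(u, b) = 5 - (1 + u)*(b + u² + b*u) (j(u, b) = 5 - (b + (u*u + u*b))*(1 + u) = 5 - (b + (u² + b*u))*(1 + u) = 5 - (b + u² + b*u)*(1 + u) = 5 - (1 + u)*(b + u² + b*u))
-228*(√(-33 + j(13, 8)) + 104) = -228*(√(-33 + (5 - 1*8 - 1*13² - 1*13³ - 1*8*13² - 2*8*13)) + 104) = -228*(√(-33 + (5 - 8 - 1*169 - 1*2197 - 1*8*169 - 208)) + 104) = -228*(√(-33 + (5 - 8 - 169 - 2197 - 1352 - 208)) + 104) = -228*(√(-33 - 3929) + 104) = -228*(√(-3962) + 104) = -228*(I*√3962 + 104) = -228*(104 + I*√3962) = -23712 - 228*I*√3962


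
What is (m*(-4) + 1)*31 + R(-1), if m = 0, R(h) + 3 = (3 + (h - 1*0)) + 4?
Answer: 34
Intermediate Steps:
R(h) = 4 + h (R(h) = -3 + ((3 + (h - 1*0)) + 4) = -3 + ((3 + (h + 0)) + 4) = -3 + ((3 + h) + 4) = -3 + (7 + h) = 4 + h)
(m*(-4) + 1)*31 + R(-1) = (0*(-4) + 1)*31 + (4 - 1) = (0 + 1)*31 + 3 = 1*31 + 3 = 31 + 3 = 34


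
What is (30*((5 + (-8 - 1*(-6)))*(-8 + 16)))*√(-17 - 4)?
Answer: 720*I*√21 ≈ 3299.5*I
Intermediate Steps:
(30*((5 + (-8 - 1*(-6)))*(-8 + 16)))*√(-17 - 4) = (30*((5 + (-8 + 6))*8))*√(-21) = (30*((5 - 2)*8))*(I*√21) = (30*(3*8))*(I*√21) = (30*24)*(I*√21) = 720*(I*√21) = 720*I*√21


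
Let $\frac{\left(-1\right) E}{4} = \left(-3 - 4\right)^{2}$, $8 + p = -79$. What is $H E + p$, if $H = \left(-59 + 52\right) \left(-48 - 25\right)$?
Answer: $-100243$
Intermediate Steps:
$p = -87$ ($p = -8 - 79 = -87$)
$E = -196$ ($E = - 4 \left(-3 - 4\right)^{2} = - 4 \left(-7\right)^{2} = \left(-4\right) 49 = -196$)
$H = 511$ ($H = \left(-7\right) \left(-73\right) = 511$)
$H E + p = 511 \left(-196\right) - 87 = -100156 - 87 = -100243$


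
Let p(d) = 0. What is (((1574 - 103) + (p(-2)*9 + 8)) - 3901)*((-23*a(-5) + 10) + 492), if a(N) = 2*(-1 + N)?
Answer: -1884316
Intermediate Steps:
a(N) = -2 + 2*N
(((1574 - 103) + (p(-2)*9 + 8)) - 3901)*((-23*a(-5) + 10) + 492) = (((1574 - 103) + (0*9 + 8)) - 3901)*((-23*(-2 + 2*(-5)) + 10) + 492) = ((1471 + (0 + 8)) - 3901)*((-23*(-2 - 10) + 10) + 492) = ((1471 + 8) - 3901)*((-23*(-12) + 10) + 492) = (1479 - 3901)*((276 + 10) + 492) = -2422*(286 + 492) = -2422*778 = -1884316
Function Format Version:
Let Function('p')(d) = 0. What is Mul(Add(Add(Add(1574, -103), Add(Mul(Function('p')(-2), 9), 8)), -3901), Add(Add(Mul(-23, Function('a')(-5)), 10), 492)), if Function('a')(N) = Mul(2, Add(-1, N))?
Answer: -1884316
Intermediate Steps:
Function('a')(N) = Add(-2, Mul(2, N))
Mul(Add(Add(Add(1574, -103), Add(Mul(Function('p')(-2), 9), 8)), -3901), Add(Add(Mul(-23, Function('a')(-5)), 10), 492)) = Mul(Add(Add(Add(1574, -103), Add(Mul(0, 9), 8)), -3901), Add(Add(Mul(-23, Add(-2, Mul(2, -5))), 10), 492)) = Mul(Add(Add(1471, Add(0, 8)), -3901), Add(Add(Mul(-23, Add(-2, -10)), 10), 492)) = Mul(Add(Add(1471, 8), -3901), Add(Add(Mul(-23, -12), 10), 492)) = Mul(Add(1479, -3901), Add(Add(276, 10), 492)) = Mul(-2422, Add(286, 492)) = Mul(-2422, 778) = -1884316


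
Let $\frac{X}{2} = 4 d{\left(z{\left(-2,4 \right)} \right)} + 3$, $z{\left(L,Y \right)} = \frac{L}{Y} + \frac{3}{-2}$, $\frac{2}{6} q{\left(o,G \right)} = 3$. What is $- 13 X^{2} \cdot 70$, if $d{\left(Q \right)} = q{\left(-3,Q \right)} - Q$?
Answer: $-8040760$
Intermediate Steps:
$q{\left(o,G \right)} = 9$ ($q{\left(o,G \right)} = 3 \cdot 3 = 9$)
$z{\left(L,Y \right)} = - \frac{3}{2} + \frac{L}{Y}$ ($z{\left(L,Y \right)} = \frac{L}{Y} + 3 \left(- \frac{1}{2}\right) = \frac{L}{Y} - \frac{3}{2} = - \frac{3}{2} + \frac{L}{Y}$)
$d{\left(Q \right)} = 9 - Q$
$X = 94$ ($X = 2 \left(4 \left(9 - \left(- \frac{3}{2} - \frac{2}{4}\right)\right) + 3\right) = 2 \left(4 \left(9 - \left(- \frac{3}{2} - \frac{1}{2}\right)\right) + 3\right) = 2 \left(4 \left(9 - -2\right) + 3\right) = 2 \left(4 \left(9 + 2\right) + 3\right) = 2 \left(4 \cdot 11 + 3\right) = 2 \left(44 + 3\right) = 2 \cdot 47 = 94$)
$- 13 X^{2} \cdot 70 = - 13 \cdot 94^{2} \cdot 70 = \left(-13\right) 8836 \cdot 70 = \left(-114868\right) 70 = -8040760$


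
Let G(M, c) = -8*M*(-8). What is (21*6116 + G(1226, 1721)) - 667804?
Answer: -460904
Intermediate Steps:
G(M, c) = 64*M
(21*6116 + G(1226, 1721)) - 667804 = (21*6116 + 64*1226) - 667804 = (128436 + 78464) - 667804 = 206900 - 667804 = -460904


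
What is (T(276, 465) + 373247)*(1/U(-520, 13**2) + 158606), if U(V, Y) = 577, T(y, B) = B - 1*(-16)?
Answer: 34201965701664/577 ≈ 5.9275e+10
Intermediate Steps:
T(y, B) = 16 + B (T(y, B) = B + 16 = 16 + B)
(T(276, 465) + 373247)*(1/U(-520, 13**2) + 158606) = ((16 + 465) + 373247)*(1/577 + 158606) = (481 + 373247)*(1/577 + 158606) = 373728*(91515663/577) = 34201965701664/577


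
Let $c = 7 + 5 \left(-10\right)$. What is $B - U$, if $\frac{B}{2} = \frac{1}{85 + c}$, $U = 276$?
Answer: $- \frac{5795}{21} \approx -275.95$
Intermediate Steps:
$c = -43$ ($c = 7 - 50 = -43$)
$B = \frac{1}{21}$ ($B = \frac{2}{85 - 43} = \frac{2}{42} = 2 \cdot \frac{1}{42} = \frac{1}{21} \approx 0.047619$)
$B - U = \frac{1}{21} - 276 = - \frac{5795}{21}$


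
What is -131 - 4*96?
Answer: -515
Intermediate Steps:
-131 - 4*96 = -131 - 384 = -515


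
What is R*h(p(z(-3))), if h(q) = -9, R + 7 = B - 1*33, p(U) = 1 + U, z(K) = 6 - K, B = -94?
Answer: 1206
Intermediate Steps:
R = -134 (R = -7 + (-94 - 1*33) = -7 + (-94 - 33) = -7 - 127 = -134)
R*h(p(z(-3))) = -134*(-9) = 1206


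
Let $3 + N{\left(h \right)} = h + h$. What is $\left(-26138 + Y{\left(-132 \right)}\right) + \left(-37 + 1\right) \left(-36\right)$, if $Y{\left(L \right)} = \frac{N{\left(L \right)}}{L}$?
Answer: $- \frac{1092959}{44} \approx -24840.0$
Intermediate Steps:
$N{\left(h \right)} = -3 + 2 h$ ($N{\left(h \right)} = -3 + \left(h + h\right) = -3 + 2 h$)
$Y{\left(L \right)} = \frac{-3 + 2 L}{L}$
$\left(-26138 + Y{\left(-132 \right)}\right) + \left(-37 + 1\right) \left(-36\right) = \left(-26138 + \left(2 - \frac{3}{-132}\right)\right) + \left(-37 + 1\right) \left(-36\right) = \left(-26138 + \left(2 - - \frac{1}{44}\right)\right) - -1296 = \left(-26138 + \left(2 + \frac{1}{44}\right)\right) + 1296 = \left(-26138 + \frac{89}{44}\right) + 1296 = - \frac{1149983}{44} + 1296 = - \frac{1092959}{44}$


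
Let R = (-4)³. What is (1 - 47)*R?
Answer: 2944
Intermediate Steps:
R = -64
(1 - 47)*R = (1 - 47)*(-64) = -46*(-64) = 2944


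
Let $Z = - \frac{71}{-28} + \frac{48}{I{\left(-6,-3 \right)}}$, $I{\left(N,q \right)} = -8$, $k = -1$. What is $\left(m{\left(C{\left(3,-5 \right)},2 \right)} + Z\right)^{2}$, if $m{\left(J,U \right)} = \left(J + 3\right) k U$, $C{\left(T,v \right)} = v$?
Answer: $\frac{225}{784} \approx 0.28699$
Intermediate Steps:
$m{\left(J,U \right)} = U \left(-3 - J\right)$ ($m{\left(J,U \right)} = \left(J + 3\right) \left(-1\right) U = \left(3 + J\right) \left(-1\right) U = \left(-3 - J\right) U = U \left(-3 - J\right)$)
$Z = - \frac{97}{28}$ ($Z = - \frac{71}{-28} + \frac{48}{-8} = \left(-71\right) \left(- \frac{1}{28}\right) + 48 \left(- \frac{1}{8}\right) = \frac{71}{28} - 6 = - \frac{97}{28} \approx -3.4643$)
$\left(m{\left(C{\left(3,-5 \right)},2 \right)} + Z\right)^{2} = \left(\left(-1\right) 2 \left(3 - 5\right) - \frac{97}{28}\right)^{2} = \left(\left(-1\right) 2 \left(-2\right) - \frac{97}{28}\right)^{2} = \left(4 - \frac{97}{28}\right)^{2} = \left(\frac{15}{28}\right)^{2} = \frac{225}{784}$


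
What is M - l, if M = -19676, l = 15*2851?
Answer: -62441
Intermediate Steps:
l = 42765
M - l = -19676 - 1*42765 = -19676 - 42765 = -62441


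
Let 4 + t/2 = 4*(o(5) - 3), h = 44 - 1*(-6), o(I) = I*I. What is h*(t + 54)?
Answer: 11100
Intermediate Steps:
o(I) = I**2
h = 50 (h = 44 + 6 = 50)
t = 168 (t = -8 + 2*(4*(5**2 - 3)) = -8 + 2*(4*(25 - 3)) = -8 + 2*(4*22) = -8 + 2*88 = -8 + 176 = 168)
h*(t + 54) = 50*(168 + 54) = 50*222 = 11100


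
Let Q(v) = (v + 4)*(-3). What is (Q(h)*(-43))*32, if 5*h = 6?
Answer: 107328/5 ≈ 21466.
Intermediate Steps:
h = 6/5 (h = (⅕)*6 = 6/5 ≈ 1.2000)
Q(v) = -12 - 3*v (Q(v) = (4 + v)*(-3) = -12 - 3*v)
(Q(h)*(-43))*32 = ((-12 - 3*6/5)*(-43))*32 = ((-12 - 18/5)*(-43))*32 = -78/5*(-43)*32 = (3354/5)*32 = 107328/5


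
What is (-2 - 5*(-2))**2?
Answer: 64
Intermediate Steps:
(-2 - 5*(-2))**2 = (-2 + 10)**2 = 8**2 = 64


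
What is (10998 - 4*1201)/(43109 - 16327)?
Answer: 3097/13391 ≈ 0.23127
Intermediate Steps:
(10998 - 4*1201)/(43109 - 16327) = (10998 - 4804)/26782 = 6194*(1/26782) = 3097/13391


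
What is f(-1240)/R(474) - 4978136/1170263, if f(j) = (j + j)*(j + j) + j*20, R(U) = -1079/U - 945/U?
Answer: -18466896485296/12872893 ≈ -1.4346e+6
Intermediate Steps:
R(U) = -2024/U
f(j) = 4*j² + 20*j (f(j) = (2*j)*(2*j) + 20*j = 4*j² + 20*j)
f(-1240)/R(474) - 4978136/1170263 = (4*(-1240)*(5 - 1240))/((-2024/474)) - 4978136/1170263 = (4*(-1240)*(-1235))/((-2024*1/474)) - 4978136*1/1170263 = 6125600/(-1012/237) - 4978136/1170263 = 6125600*(-237/1012) - 4978136/1170263 = -362941800/253 - 4978136/1170263 = -18466896485296/12872893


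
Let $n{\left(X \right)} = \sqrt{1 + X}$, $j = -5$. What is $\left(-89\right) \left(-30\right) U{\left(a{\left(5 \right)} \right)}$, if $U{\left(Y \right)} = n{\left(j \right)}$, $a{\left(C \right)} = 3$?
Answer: $5340 i \approx 5340.0 i$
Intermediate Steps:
$U{\left(Y \right)} = 2 i$ ($U{\left(Y \right)} = \sqrt{1 - 5} = \sqrt{-4} = 2 i$)
$\left(-89\right) \left(-30\right) U{\left(a{\left(5 \right)} \right)} = \left(-89\right) \left(-30\right) 2 i = 2670 \cdot 2 i = 5340 i$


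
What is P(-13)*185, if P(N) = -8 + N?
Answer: -3885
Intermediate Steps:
P(-13)*185 = (-8 - 13)*185 = -21*185 = -3885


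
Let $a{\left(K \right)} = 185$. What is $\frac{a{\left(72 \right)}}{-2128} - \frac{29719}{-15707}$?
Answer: $\frac{533949}{295792} \approx 1.8052$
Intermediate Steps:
$\frac{a{\left(72 \right)}}{-2128} - \frac{29719}{-15707} = \frac{185}{-2128} - \frac{29719}{-15707} = 185 \left(- \frac{1}{2128}\right) - - \frac{263}{139} = - \frac{185}{2128} + \frac{263}{139} = \frac{533949}{295792}$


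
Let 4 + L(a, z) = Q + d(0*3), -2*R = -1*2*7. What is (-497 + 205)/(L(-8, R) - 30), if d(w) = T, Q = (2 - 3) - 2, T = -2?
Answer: 292/39 ≈ 7.4872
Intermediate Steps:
Q = -3 (Q = -1 - 2 = -3)
d(w) = -2
R = 7 (R = -(-1*2)*7/2 = -(-1)*7 = -1/2*(-14) = 7)
L(a, z) = -9 (L(a, z) = -4 + (-3 - 2) = -4 - 5 = -9)
(-497 + 205)/(L(-8, R) - 30) = (-497 + 205)/(-9 - 30) = -292/(-39) = -292*(-1/39) = 292/39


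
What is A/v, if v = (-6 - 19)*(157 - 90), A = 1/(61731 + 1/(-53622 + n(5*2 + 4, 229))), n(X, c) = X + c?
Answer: -53379/5519357905400 ≈ -9.6712e-9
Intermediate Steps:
A = 53379/3295139048 (A = 1/(61731 + 1/(-53622 + ((5*2 + 4) + 229))) = 1/(61731 + 1/(-53622 + ((10 + 4) + 229))) = 1/(61731 + 1/(-53622 + (14 + 229))) = 1/(61731 + 1/(-53622 + 243)) = 1/(61731 + 1/(-53379)) = 1/(61731 - 1/53379) = 1/(3295139048/53379) = 53379/3295139048 ≈ 1.6199e-5)
v = -1675 (v = -25*67 = -1675)
A/v = (53379/3295139048)/(-1675) = (53379/3295139048)*(-1/1675) = -53379/5519357905400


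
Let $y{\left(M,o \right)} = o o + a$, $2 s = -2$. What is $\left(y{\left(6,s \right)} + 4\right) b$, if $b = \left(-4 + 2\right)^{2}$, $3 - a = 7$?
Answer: $4$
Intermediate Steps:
$s = -1$ ($s = \frac{1}{2} \left(-2\right) = -1$)
$a = -4$ ($a = 3 - 7 = -4$)
$y{\left(M,o \right)} = -4 + o^{2}$ ($y{\left(M,o \right)} = o o - 4 = o^{2} - 4 = -4 + o^{2}$)
$b = 4$ ($b = \left(-2\right)^{2} = 4$)
$\left(y{\left(6,s \right)} + 4\right) b = \left(\left(-4 + \left(-1\right)^{2}\right) + 4\right) 4 = \left(\left(-4 + 1\right) + 4\right) 4 = \left(-3 + 4\right) 4 = 1 \cdot 4 = 4$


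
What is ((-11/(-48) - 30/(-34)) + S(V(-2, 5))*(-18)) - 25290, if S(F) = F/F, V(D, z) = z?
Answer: -20650421/816 ≈ -25307.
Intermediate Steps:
S(F) = 1
((-11/(-48) - 30/(-34)) + S(V(-2, 5))*(-18)) - 25290 = ((-11/(-48) - 30/(-34)) + 1*(-18)) - 25290 = ((-11*(-1/48) - 30*(-1/34)) - 18) - 25290 = ((11/48 + 15/17) - 18) - 25290 = (907/816 - 18) - 25290 = -13781/816 - 25290 = -20650421/816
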